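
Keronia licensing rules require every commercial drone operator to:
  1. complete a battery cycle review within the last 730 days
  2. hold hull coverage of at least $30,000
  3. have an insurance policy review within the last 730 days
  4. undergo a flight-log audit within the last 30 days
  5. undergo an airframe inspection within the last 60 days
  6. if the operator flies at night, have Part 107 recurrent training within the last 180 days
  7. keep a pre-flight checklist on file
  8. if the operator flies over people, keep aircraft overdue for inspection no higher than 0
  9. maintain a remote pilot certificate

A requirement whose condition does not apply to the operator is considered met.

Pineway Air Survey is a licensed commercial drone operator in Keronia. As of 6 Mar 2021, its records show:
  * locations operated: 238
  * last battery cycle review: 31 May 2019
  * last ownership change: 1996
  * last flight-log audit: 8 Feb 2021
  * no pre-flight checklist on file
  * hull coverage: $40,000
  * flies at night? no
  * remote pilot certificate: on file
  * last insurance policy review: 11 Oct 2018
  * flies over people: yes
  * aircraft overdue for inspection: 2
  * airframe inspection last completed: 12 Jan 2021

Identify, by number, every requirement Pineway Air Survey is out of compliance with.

3, 7, 8

1. battery cycle review 645 days ago vs limit 730 → met
2. hull coverage $40,000 ≥ $30,000 → met
3. insurance policy review 877 days ago vs limit 730 → not met
4. flight-log audit 26 days ago vs limit 30 → met
5. airframe inspection 53 days ago vs limit 60 → met
6. condition 'flies at night' does not hold → requirement n/a → met
7. pre-flight checklist absent → not met
8. condition 'flies over people' holds; aircraft overdue for inspection 2 > 0 → not met
9. remote pilot certificate present → met
Not met: 3, 7, 8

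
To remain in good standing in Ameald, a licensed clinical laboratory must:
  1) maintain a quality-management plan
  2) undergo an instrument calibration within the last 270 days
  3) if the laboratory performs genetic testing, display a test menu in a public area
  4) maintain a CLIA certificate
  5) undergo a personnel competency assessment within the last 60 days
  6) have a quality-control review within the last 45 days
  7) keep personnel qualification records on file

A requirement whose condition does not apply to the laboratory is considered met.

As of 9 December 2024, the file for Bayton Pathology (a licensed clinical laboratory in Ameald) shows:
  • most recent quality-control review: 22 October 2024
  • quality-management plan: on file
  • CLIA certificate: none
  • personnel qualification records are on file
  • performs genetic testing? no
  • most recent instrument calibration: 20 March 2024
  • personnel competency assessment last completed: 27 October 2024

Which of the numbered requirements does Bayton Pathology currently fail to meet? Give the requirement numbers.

1. quality-management plan present → met
2. instrument calibration 264 days ago vs limit 270 → met
3. condition 'performs genetic testing' does not hold → requirement n/a → met
4. CLIA certificate absent → not met
5. personnel competency assessment 43 days ago vs limit 60 → met
6. quality-control review 48 days ago vs limit 45 → not met
7. personnel qualification records present → met
Not met: 4, 6

4, 6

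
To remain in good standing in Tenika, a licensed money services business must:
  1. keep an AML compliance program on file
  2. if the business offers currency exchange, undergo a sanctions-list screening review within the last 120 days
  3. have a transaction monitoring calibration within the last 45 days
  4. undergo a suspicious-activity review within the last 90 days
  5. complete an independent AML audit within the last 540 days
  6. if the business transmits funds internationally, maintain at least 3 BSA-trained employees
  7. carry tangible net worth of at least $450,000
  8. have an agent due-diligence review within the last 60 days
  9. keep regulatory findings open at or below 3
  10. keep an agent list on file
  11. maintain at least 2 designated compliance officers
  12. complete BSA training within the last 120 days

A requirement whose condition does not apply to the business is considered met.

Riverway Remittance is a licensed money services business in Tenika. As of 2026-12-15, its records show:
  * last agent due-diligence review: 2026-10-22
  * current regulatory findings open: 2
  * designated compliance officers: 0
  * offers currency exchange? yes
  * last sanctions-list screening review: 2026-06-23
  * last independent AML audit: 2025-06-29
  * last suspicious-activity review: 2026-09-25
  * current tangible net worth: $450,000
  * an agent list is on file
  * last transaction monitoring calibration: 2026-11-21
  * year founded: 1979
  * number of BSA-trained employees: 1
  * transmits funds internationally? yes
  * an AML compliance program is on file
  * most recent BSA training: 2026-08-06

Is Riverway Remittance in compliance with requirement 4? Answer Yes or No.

Yes

4. suspicious-activity review 81 days ago vs limit 90 → met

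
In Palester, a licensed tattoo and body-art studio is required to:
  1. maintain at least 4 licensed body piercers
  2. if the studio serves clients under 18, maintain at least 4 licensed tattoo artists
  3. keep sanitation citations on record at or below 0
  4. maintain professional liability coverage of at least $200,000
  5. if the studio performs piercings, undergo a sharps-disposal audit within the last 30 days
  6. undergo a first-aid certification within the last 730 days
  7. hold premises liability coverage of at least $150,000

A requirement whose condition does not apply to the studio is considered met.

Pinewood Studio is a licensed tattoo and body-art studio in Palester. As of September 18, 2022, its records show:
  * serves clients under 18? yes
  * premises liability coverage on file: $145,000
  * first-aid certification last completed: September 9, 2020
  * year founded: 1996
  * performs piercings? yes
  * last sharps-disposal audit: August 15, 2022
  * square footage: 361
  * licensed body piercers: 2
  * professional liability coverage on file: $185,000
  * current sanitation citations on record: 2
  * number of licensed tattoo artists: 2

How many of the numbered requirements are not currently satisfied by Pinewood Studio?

1. licensed body piercers 2 < 4 → not met
2. condition 'serves clients under 18' holds; licensed tattoo artists 2 < 4 → not met
3. sanitation citations on record 2 > 0 → not met
4. professional liability coverage $185,000 < $200,000 → not met
5. condition 'performs piercings' holds; sharps-disposal audit 34 days ago vs limit 30 → not met
6. first-aid certification 739 days ago vs limit 730 → not met
7. premises liability coverage $145,000 < $150,000 → not met
Not met: 7 of 7

7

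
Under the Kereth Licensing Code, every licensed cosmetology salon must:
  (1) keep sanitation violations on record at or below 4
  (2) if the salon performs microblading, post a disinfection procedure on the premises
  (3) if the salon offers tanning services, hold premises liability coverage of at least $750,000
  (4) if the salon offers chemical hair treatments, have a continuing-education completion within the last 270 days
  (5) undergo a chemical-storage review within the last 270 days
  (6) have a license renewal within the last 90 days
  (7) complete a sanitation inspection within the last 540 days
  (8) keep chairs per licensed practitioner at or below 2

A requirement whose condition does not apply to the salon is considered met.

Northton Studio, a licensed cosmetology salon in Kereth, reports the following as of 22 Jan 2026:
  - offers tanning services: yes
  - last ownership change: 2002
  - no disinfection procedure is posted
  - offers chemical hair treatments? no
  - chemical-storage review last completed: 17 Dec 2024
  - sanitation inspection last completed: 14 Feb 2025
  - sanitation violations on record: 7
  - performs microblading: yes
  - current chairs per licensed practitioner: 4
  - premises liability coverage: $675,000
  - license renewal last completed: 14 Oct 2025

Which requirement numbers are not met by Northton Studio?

1, 2, 3, 5, 6, 8

1. sanitation violations on record 7 > 4 → not met
2. condition 'performs microblading' holds; disinfection procedure absent → not met
3. condition 'offers tanning services' holds; premises liability coverage $675,000 < $750,000 → not met
4. condition 'offers chemical hair treatments' does not hold → requirement n/a → met
5. chemical-storage review 401 days ago vs limit 270 → not met
6. license renewal 100 days ago vs limit 90 → not met
7. sanitation inspection 342 days ago vs limit 540 → met
8. chairs per licensed practitioner 4 > 2 → not met
Not met: 1, 2, 3, 5, 6, 8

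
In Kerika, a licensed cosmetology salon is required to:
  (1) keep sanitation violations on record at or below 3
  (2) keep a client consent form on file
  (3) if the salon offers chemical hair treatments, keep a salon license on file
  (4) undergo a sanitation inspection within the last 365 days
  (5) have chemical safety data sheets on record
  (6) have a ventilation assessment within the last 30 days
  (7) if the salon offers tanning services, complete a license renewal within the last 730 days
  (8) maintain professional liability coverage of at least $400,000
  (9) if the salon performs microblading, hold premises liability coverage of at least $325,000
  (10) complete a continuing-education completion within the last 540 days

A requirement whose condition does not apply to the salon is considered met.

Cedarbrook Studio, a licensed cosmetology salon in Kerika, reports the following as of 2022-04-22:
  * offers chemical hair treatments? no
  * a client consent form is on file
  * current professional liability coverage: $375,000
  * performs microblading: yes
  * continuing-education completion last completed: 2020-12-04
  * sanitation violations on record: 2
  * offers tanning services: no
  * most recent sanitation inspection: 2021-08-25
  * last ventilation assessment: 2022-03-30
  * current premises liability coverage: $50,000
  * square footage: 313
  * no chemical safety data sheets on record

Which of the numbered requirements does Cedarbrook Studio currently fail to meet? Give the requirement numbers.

1. sanitation violations on record 2 ≤ 3 → met
2. client consent form present → met
3. condition 'offers chemical hair treatments' does not hold → requirement n/a → met
4. sanitation inspection 240 days ago vs limit 365 → met
5. chemical safety data sheets absent → not met
6. ventilation assessment 23 days ago vs limit 30 → met
7. condition 'offers tanning services' does not hold → requirement n/a → met
8. professional liability coverage $375,000 < $400,000 → not met
9. condition 'performs microblading' holds; premises liability coverage $50,000 < $325,000 → not met
10. continuing-education completion 504 days ago vs limit 540 → met
Not met: 5, 8, 9

5, 8, 9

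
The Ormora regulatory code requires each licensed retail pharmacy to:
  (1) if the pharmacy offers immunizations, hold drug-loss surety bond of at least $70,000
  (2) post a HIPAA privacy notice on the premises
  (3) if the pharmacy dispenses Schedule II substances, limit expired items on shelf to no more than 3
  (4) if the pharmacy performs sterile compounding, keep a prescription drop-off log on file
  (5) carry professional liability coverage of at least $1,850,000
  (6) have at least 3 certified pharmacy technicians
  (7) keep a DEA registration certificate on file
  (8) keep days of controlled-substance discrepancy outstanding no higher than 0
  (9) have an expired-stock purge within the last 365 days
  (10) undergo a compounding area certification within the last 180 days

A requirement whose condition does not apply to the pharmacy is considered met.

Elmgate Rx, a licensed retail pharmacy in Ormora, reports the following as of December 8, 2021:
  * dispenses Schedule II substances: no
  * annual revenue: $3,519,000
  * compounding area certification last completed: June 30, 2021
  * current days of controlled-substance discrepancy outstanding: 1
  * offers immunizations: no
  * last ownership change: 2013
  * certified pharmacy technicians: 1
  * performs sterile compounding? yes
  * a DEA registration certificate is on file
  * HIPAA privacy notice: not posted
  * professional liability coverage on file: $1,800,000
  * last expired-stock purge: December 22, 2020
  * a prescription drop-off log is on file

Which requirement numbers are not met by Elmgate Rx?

1. condition 'offers immunizations' does not hold → requirement n/a → met
2. HIPAA privacy notice absent → not met
3. condition 'dispenses Schedule II substances' does not hold → requirement n/a → met
4. condition 'performs sterile compounding' holds; prescription drop-off log present → met
5. professional liability coverage $1,800,000 < $1,850,000 → not met
6. certified pharmacy technicians 1 < 3 → not met
7. DEA registration certificate present → met
8. days of controlled-substance discrepancy outstanding 1 > 0 → not met
9. expired-stock purge 351 days ago vs limit 365 → met
10. compounding area certification 161 days ago vs limit 180 → met
Not met: 2, 5, 6, 8

2, 5, 6, 8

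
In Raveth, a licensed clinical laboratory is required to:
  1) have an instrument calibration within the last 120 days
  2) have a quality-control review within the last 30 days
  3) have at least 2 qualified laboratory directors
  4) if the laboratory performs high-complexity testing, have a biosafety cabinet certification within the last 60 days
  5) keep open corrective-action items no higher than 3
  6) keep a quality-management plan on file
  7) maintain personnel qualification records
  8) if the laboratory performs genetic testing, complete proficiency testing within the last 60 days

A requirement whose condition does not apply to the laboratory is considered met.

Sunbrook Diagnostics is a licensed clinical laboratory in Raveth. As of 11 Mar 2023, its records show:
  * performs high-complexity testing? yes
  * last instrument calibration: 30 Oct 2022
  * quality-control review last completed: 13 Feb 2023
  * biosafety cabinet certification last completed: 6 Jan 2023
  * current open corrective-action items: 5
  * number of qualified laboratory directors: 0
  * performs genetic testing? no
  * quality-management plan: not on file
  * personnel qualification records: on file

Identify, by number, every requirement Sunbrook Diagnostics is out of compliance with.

1. instrument calibration 132 days ago vs limit 120 → not met
2. quality-control review 26 days ago vs limit 30 → met
3. qualified laboratory directors 0 < 2 → not met
4. condition 'performs high-complexity testing' holds; biosafety cabinet certification 64 days ago vs limit 60 → not met
5. open corrective-action items 5 > 3 → not met
6. quality-management plan absent → not met
7. personnel qualification records present → met
8. condition 'performs genetic testing' does not hold → requirement n/a → met
Not met: 1, 3, 4, 5, 6

1, 3, 4, 5, 6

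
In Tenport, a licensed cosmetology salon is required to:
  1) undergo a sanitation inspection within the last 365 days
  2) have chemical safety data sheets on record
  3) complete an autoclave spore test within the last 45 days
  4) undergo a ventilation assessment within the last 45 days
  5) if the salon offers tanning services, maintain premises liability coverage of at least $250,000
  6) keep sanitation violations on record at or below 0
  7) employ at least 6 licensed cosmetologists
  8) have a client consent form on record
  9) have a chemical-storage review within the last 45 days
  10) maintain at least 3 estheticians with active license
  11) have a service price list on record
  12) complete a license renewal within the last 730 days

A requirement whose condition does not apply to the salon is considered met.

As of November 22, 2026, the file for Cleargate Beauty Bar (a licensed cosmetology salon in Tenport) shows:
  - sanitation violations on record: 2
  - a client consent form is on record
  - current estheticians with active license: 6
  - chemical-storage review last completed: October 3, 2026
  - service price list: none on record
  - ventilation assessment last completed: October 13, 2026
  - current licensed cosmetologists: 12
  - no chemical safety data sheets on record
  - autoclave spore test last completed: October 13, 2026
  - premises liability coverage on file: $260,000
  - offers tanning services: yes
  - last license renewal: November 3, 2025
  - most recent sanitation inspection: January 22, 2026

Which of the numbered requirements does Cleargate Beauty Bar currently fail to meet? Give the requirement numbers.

1. sanitation inspection 304 days ago vs limit 365 → met
2. chemical safety data sheets absent → not met
3. autoclave spore test 40 days ago vs limit 45 → met
4. ventilation assessment 40 days ago vs limit 45 → met
5. condition 'offers tanning services' holds; premises liability coverage $260,000 ≥ $250,000 → met
6. sanitation violations on record 2 > 0 → not met
7. licensed cosmetologists 12 ≥ 6 → met
8. client consent form present → met
9. chemical-storage review 50 days ago vs limit 45 → not met
10. estheticians with active license 6 ≥ 3 → met
11. service price list absent → not met
12. license renewal 384 days ago vs limit 730 → met
Not met: 2, 6, 9, 11

2, 6, 9, 11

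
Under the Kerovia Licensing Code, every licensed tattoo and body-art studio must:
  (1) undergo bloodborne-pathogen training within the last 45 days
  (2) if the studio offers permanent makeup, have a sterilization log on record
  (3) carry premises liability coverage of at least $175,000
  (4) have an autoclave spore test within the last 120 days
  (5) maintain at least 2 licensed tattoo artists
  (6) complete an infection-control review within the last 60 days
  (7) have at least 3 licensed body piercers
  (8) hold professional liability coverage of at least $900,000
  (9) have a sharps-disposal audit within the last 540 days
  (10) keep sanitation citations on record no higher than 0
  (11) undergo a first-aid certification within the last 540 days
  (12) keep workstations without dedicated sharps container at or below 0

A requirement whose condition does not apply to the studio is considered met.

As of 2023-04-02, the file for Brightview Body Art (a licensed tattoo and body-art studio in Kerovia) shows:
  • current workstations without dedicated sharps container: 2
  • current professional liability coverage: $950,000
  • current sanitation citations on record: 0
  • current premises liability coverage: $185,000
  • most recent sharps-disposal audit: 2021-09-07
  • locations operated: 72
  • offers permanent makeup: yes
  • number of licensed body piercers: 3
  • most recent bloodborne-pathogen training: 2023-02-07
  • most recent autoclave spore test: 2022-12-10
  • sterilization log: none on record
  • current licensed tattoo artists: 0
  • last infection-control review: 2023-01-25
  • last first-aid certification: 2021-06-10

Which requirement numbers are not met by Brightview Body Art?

1. bloodborne-pathogen training 54 days ago vs limit 45 → not met
2. condition 'offers permanent makeup' holds; sterilization log absent → not met
3. premises liability coverage $185,000 ≥ $175,000 → met
4. autoclave spore test 113 days ago vs limit 120 → met
5. licensed tattoo artists 0 < 2 → not met
6. infection-control review 67 days ago vs limit 60 → not met
7. licensed body piercers 3 ≥ 3 → met
8. professional liability coverage $950,000 ≥ $900,000 → met
9. sharps-disposal audit 572 days ago vs limit 540 → not met
10. sanitation citations on record 0 ≤ 0 → met
11. first-aid certification 661 days ago vs limit 540 → not met
12. workstations without dedicated sharps container 2 > 0 → not met
Not met: 1, 2, 5, 6, 9, 11, 12

1, 2, 5, 6, 9, 11, 12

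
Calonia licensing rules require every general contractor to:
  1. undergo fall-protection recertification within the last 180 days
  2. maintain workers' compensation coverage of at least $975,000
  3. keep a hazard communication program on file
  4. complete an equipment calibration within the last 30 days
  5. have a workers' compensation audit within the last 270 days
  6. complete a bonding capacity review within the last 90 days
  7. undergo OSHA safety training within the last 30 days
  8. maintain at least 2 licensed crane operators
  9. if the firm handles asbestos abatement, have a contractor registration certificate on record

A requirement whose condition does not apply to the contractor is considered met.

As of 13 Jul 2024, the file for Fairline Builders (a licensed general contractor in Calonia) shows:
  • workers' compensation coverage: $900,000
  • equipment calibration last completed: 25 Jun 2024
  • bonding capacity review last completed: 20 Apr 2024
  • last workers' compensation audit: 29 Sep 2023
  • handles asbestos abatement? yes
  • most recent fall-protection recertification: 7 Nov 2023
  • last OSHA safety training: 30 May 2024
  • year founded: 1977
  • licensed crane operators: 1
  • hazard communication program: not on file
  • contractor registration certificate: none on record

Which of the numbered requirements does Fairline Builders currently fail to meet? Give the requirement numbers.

1, 2, 3, 5, 7, 8, 9

1. fall-protection recertification 249 days ago vs limit 180 → not met
2. workers' compensation coverage $900,000 < $975,000 → not met
3. hazard communication program absent → not met
4. equipment calibration 18 days ago vs limit 30 → met
5. workers' compensation audit 288 days ago vs limit 270 → not met
6. bonding capacity review 84 days ago vs limit 90 → met
7. OSHA safety training 44 days ago vs limit 30 → not met
8. licensed crane operators 1 < 2 → not met
9. condition 'handles asbestos abatement' holds; contractor registration certificate absent → not met
Not met: 1, 2, 3, 5, 7, 8, 9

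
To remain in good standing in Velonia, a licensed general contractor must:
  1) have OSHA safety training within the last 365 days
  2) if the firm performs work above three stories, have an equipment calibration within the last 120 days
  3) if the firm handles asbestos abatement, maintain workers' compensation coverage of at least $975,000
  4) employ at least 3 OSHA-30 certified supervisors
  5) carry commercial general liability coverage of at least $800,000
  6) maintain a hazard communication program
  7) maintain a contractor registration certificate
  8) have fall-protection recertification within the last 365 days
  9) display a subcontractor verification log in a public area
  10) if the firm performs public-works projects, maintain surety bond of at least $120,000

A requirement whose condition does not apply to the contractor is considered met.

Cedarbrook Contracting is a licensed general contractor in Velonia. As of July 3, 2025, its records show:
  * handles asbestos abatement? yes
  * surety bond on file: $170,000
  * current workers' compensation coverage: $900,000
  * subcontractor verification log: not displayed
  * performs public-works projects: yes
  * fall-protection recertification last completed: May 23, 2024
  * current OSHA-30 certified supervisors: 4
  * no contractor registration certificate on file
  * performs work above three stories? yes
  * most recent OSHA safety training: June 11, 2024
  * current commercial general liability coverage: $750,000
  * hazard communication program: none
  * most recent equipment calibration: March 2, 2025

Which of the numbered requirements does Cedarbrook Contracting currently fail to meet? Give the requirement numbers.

1. OSHA safety training 387 days ago vs limit 365 → not met
2. condition 'performs work above three stories' holds; equipment calibration 123 days ago vs limit 120 → not met
3. condition 'handles asbestos abatement' holds; workers' compensation coverage $900,000 < $975,000 → not met
4. OSHA-30 certified supervisors 4 ≥ 3 → met
5. commercial general liability coverage $750,000 < $800,000 → not met
6. hazard communication program absent → not met
7. contractor registration certificate absent → not met
8. fall-protection recertification 406 days ago vs limit 365 → not met
9. subcontractor verification log absent → not met
10. condition 'performs public-works projects' holds; surety bond $170,000 ≥ $120,000 → met
Not met: 1, 2, 3, 5, 6, 7, 8, 9

1, 2, 3, 5, 6, 7, 8, 9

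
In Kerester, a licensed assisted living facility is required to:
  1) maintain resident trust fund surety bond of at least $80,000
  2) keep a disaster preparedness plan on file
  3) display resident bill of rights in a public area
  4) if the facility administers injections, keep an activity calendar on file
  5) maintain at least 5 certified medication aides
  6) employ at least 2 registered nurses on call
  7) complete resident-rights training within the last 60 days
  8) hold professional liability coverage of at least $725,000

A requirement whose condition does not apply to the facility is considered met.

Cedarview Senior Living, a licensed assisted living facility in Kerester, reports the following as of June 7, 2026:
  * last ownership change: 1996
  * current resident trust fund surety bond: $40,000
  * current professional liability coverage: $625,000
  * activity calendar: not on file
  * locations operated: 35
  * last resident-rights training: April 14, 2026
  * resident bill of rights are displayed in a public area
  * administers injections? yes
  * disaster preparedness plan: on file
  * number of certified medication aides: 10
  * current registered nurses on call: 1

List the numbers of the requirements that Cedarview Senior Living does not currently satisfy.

1. resident trust fund surety bond $40,000 < $80,000 → not met
2. disaster preparedness plan present → met
3. resident bill of rights present → met
4. condition 'administers injections' holds; activity calendar absent → not met
5. certified medication aides 10 ≥ 5 → met
6. registered nurses on call 1 < 2 → not met
7. resident-rights training 54 days ago vs limit 60 → met
8. professional liability coverage $625,000 < $725,000 → not met
Not met: 1, 4, 6, 8

1, 4, 6, 8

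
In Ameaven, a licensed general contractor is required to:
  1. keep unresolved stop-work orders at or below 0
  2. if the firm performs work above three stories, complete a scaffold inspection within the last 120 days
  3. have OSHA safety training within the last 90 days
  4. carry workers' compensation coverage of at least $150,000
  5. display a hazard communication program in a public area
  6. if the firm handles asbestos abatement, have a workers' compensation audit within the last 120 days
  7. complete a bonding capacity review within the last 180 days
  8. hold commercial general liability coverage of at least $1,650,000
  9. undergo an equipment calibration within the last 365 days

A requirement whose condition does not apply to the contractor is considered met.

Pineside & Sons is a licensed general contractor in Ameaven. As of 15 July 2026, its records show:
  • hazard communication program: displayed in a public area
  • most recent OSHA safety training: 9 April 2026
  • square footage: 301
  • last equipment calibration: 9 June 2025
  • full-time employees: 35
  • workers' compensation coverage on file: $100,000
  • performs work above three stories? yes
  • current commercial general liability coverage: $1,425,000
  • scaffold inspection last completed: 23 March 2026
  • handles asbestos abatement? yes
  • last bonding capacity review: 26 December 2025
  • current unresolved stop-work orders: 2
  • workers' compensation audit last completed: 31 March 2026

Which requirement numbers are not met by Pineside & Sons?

1. unresolved stop-work orders 2 > 0 → not met
2. condition 'performs work above three stories' holds; scaffold inspection 114 days ago vs limit 120 → met
3. OSHA safety training 97 days ago vs limit 90 → not met
4. workers' compensation coverage $100,000 < $150,000 → not met
5. hazard communication program present → met
6. condition 'handles asbestos abatement' holds; workers' compensation audit 106 days ago vs limit 120 → met
7. bonding capacity review 201 days ago vs limit 180 → not met
8. commercial general liability coverage $1,425,000 < $1,650,000 → not met
9. equipment calibration 401 days ago vs limit 365 → not met
Not met: 1, 3, 4, 7, 8, 9

1, 3, 4, 7, 8, 9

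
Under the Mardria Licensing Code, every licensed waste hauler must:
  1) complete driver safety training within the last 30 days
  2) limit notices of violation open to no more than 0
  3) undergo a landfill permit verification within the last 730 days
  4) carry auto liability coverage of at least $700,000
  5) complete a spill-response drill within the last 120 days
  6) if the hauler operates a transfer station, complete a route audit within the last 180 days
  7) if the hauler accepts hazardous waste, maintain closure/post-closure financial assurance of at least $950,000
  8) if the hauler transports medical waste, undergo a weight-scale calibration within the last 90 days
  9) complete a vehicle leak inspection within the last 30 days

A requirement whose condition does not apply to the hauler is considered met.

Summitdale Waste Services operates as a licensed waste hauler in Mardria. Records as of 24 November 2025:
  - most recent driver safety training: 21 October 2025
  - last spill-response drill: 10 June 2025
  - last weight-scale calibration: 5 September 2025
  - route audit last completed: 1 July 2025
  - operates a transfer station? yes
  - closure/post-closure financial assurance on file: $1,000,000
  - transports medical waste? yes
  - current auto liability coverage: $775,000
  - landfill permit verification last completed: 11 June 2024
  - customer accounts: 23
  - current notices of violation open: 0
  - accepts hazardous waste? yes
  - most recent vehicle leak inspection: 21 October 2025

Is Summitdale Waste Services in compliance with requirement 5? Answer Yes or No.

5. spill-response drill 167 days ago vs limit 120 → not met

No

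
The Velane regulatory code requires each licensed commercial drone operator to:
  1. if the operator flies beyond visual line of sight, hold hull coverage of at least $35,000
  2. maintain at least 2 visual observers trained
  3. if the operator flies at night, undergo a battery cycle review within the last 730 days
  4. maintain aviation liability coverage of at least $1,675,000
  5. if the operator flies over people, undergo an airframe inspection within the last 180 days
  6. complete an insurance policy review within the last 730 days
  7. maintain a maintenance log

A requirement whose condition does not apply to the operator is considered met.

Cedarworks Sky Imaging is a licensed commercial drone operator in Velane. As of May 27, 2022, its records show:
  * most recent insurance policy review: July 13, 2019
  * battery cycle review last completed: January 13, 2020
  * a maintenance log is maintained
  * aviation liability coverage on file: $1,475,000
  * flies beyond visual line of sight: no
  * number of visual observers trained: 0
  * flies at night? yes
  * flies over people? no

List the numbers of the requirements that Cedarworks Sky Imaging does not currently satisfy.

2, 3, 4, 6

1. condition 'flies beyond visual line of sight' does not hold → requirement n/a → met
2. visual observers trained 0 < 2 → not met
3. condition 'flies at night' holds; battery cycle review 865 days ago vs limit 730 → not met
4. aviation liability coverage $1,475,000 < $1,675,000 → not met
5. condition 'flies over people' does not hold → requirement n/a → met
6. insurance policy review 1049 days ago vs limit 730 → not met
7. maintenance log present → met
Not met: 2, 3, 4, 6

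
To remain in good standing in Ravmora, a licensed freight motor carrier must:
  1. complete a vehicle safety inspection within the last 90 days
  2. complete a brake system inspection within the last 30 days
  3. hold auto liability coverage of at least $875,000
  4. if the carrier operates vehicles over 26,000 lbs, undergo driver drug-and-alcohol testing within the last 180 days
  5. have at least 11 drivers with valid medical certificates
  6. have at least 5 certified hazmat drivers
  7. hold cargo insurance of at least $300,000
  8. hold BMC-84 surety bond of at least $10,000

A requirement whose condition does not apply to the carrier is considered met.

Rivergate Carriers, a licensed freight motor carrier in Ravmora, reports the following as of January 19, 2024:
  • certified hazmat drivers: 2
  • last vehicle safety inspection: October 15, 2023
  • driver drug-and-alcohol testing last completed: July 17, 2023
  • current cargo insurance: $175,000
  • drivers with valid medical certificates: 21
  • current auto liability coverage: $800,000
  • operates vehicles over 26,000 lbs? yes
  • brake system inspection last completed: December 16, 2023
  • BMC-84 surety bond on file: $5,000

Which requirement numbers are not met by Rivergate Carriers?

1, 2, 3, 4, 6, 7, 8

1. vehicle safety inspection 96 days ago vs limit 90 → not met
2. brake system inspection 34 days ago vs limit 30 → not met
3. auto liability coverage $800,000 < $875,000 → not met
4. condition 'operates vehicles over 26,000 lbs' holds; driver drug-and-alcohol testing 186 days ago vs limit 180 → not met
5. drivers with valid medical certificates 21 ≥ 11 → met
6. certified hazmat drivers 2 < 5 → not met
7. cargo insurance $175,000 < $300,000 → not met
8. BMC-84 surety bond $5,000 < $10,000 → not met
Not met: 1, 2, 3, 4, 6, 7, 8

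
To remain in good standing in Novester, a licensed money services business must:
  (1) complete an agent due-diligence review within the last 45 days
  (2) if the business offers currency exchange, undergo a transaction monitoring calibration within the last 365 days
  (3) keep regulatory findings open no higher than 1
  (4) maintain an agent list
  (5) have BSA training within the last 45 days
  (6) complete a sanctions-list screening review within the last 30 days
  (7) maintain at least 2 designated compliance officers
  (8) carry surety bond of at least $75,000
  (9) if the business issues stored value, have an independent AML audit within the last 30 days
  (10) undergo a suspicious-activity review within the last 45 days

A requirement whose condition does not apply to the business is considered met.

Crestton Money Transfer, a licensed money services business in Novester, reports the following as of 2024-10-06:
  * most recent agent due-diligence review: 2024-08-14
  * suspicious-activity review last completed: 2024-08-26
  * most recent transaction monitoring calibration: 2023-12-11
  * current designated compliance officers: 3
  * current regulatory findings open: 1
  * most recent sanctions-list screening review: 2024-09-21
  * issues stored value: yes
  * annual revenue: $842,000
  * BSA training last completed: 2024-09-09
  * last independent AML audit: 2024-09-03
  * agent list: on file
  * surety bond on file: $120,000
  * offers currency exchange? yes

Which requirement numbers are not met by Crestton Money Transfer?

1, 9

1. agent due-diligence review 53 days ago vs limit 45 → not met
2. condition 'offers currency exchange' holds; transaction monitoring calibration 300 days ago vs limit 365 → met
3. regulatory findings open 1 ≤ 1 → met
4. agent list present → met
5. BSA training 27 days ago vs limit 45 → met
6. sanctions-list screening review 15 days ago vs limit 30 → met
7. designated compliance officers 3 ≥ 2 → met
8. surety bond $120,000 ≥ $75,000 → met
9. condition 'issues stored value' holds; independent AML audit 33 days ago vs limit 30 → not met
10. suspicious-activity review 41 days ago vs limit 45 → met
Not met: 1, 9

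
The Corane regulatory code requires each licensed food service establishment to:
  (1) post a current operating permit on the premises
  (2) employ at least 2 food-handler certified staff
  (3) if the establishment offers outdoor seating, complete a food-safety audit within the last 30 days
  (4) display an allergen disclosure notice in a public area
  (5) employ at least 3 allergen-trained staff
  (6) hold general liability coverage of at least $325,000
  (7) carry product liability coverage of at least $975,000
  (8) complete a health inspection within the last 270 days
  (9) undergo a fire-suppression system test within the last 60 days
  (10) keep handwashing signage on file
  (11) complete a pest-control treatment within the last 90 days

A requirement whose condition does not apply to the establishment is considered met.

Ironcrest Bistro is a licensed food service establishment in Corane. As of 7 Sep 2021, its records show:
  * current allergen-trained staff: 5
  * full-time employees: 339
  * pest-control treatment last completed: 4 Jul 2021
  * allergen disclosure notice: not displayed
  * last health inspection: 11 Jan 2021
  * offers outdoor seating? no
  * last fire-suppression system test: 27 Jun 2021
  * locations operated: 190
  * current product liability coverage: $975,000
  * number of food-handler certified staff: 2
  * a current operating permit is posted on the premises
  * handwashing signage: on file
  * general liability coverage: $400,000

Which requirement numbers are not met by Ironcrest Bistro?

1. current operating permit present → met
2. food-handler certified staff 2 ≥ 2 → met
3. condition 'offers outdoor seating' does not hold → requirement n/a → met
4. allergen disclosure notice absent → not met
5. allergen-trained staff 5 ≥ 3 → met
6. general liability coverage $400,000 ≥ $325,000 → met
7. product liability coverage $975,000 ≥ $975,000 → met
8. health inspection 239 days ago vs limit 270 → met
9. fire-suppression system test 72 days ago vs limit 60 → not met
10. handwashing signage present → met
11. pest-control treatment 65 days ago vs limit 90 → met
Not met: 4, 9

4, 9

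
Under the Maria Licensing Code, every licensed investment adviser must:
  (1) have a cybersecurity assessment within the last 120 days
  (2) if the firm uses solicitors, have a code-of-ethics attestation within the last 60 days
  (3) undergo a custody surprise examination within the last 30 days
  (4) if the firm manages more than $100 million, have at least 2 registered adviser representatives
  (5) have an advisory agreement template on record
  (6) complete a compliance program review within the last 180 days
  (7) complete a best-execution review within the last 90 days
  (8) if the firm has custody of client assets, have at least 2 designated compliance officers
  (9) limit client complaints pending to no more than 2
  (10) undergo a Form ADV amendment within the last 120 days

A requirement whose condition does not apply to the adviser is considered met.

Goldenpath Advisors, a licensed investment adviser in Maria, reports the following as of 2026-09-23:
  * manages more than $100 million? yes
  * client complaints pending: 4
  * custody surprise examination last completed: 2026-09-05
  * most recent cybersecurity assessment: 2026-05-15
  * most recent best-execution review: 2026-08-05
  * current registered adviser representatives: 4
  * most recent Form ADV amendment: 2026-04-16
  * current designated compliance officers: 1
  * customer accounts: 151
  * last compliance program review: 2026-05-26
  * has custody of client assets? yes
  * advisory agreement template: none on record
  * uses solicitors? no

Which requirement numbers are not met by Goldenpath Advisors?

1. cybersecurity assessment 131 days ago vs limit 120 → not met
2. condition 'uses solicitors' does not hold → requirement n/a → met
3. custody surprise examination 18 days ago vs limit 30 → met
4. condition 'manages more than $100 million' holds; registered adviser representatives 4 ≥ 2 → met
5. advisory agreement template absent → not met
6. compliance program review 120 days ago vs limit 180 → met
7. best-execution review 49 days ago vs limit 90 → met
8. condition 'has custody of client assets' holds; designated compliance officers 1 < 2 → not met
9. client complaints pending 4 > 2 → not met
10. Form ADV amendment 160 days ago vs limit 120 → not met
Not met: 1, 5, 8, 9, 10

1, 5, 8, 9, 10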